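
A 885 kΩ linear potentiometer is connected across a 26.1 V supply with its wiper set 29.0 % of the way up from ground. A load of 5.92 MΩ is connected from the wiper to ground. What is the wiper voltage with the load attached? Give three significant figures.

The wiper splits the pot into (1−α)R = 628.4 kΩ above and αR = 256.6 kΩ below.
Lower section ‖ load = 246.0 kΩ.
V_wiper = 26.1 × 246.0/(628.4 + 246.0) = 7.34 V.

V ≈ 7.34 V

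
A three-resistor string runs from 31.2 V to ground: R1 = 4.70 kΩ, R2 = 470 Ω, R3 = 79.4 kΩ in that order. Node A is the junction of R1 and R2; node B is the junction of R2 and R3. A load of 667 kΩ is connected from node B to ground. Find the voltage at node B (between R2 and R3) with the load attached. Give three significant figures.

V ≈ 29.1 V

At node B, R3 is in parallel with the load: R3‖R_L = 70950 Ω.
Below node A the resistance is R2 + (R3‖R_L) = 71420 Ω, so V_A = 31.2 × 71420/76120 = 29.27 V.
Then V_B = V_A × (R3‖R_L)/(R2 + R3‖R_L) = 29.27 × 70950/71420 = 29.1 V.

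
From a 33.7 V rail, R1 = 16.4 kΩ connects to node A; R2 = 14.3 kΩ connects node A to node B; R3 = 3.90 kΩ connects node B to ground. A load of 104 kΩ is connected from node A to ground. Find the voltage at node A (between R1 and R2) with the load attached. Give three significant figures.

V ≈ 16.4 V

Below node A the series string R2+R3 = 18.20 kΩ sits in parallel with the 104 kΩ load: 15.49 kΩ.
V_A = 33.7 × 15.49/(16.4 + 15.49) = 16.4 V.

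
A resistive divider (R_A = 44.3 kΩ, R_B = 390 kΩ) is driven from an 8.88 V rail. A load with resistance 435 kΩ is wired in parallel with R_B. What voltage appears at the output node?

V_out ≈ 7.31 V

The load sits in parallel with R_B: R_B‖R_L = (390 × 435) / (390 + 435) = 205.6 kΩ.
V_out = 8.88 × 205.6 / (44.3 + 205.6) = 8.88 × 205.6/249.9 = 7.31 V.
(Unloaded it would have been 7.97 V.)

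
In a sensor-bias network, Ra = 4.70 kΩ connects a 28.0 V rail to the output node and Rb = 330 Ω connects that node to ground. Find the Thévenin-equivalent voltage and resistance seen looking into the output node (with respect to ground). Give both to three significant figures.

V_th is the open-circuit tap voltage: 28.0 × 330/(4700 + 330) = 1.84 V.
With the supply zeroed, Ra and Rb appear in parallel from the tap: R_th = Ra‖Rb = (4700 × 330)/5030 = 308 Ω.

V_th = 1.84 V, R_th = 308 Ω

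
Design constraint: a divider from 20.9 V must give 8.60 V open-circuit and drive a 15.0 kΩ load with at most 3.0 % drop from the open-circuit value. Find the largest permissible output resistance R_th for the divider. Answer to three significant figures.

Loading drop = R_th/(R_th + R_L) ≤ 0.0300, so R_th ≤ R_L · ε/(1−ε) = 15.0 kΩ × 0.0300/0.9700 = 464 Ω.

R_th ≤ 464 Ω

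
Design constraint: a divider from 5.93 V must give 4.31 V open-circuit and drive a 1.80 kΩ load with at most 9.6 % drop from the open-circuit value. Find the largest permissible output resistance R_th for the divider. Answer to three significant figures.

Loading drop = R_th/(R_th + R_L) ≤ 0.0960, so R_th ≤ R_L · ε/(1−ε) = 1.80 kΩ × 0.0960/0.9040 = 191 Ω.
(Any R1, R2 with R2/(R1+R2) = 0.727 and R1‖R2 ≤ 191 Ω will meet the spec.)

R_th ≤ 191 Ω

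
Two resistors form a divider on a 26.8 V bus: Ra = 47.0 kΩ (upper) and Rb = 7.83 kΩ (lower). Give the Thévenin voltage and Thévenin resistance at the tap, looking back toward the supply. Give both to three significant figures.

V_th is the open-circuit tap voltage: 26.8 × 7.83/(47.0 + 7.83) = 3.83 V.
With the supply zeroed, Ra and Rb appear in parallel from the tap: R_th = Ra‖Rb = (47.0 × 7.83)/54.83 = 6.71 kΩ.

V_th = 3.83 V, R_th = 6.71 kΩ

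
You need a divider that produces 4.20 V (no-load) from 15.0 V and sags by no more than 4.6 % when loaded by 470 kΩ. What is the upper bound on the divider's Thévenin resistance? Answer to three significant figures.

Loading drop = R_th/(R_th + R_L) ≤ 0.0460, so R_th ≤ R_L · ε/(1−ε) = 470 kΩ × 0.0460/0.9540 = 22.7 kΩ.

R_th ≤ 22.7 kΩ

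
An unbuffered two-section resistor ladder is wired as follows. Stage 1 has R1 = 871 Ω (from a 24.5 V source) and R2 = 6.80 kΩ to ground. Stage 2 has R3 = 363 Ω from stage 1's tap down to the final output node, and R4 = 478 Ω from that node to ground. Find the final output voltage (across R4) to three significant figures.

Stage 2 presents R3+R4 = 841.0 Ω as a load on stage 1's tap.
Stage 1's lower leg becomes R2‖(R3+R4) = 748.4 Ω, so V_mid = 24.5 × 748.4/1619 = 11.32 V.
Stage 2 is itself unloaded: V_out = V_mid × R4/(R3+R4) = 11.32 × 478/841.0 = 6.44 V.

V_out ≈ 6.44 V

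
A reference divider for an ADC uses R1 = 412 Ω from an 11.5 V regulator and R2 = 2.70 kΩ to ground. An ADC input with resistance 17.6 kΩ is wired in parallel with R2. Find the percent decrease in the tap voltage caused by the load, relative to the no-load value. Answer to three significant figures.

1.99 %

The divider's output (Thévenin) resistance is R1‖R2 = 357.5 Ω.
Fractional drop under load = R_th/(R_th + R_L) = 357.5 / (357.5 + 17600) = 0.01991.
So the output falls by 1.99 %.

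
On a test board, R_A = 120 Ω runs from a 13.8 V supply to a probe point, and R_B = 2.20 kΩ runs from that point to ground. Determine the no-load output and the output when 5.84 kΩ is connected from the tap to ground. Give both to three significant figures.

Open-circuit: V = 13.8 × 2200/(120 + 2200) = 13.1 V.
With the load, R_B becomes R_B‖R_L = 1598 Ω, so V = 13.8 × 1598/1718 = 12.8 V.

Unloaded: 13.1 V; loaded: 12.8 V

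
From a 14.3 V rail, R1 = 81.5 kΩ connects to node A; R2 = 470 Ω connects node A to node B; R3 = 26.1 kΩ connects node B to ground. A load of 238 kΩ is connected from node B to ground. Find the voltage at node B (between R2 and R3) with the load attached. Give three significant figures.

At node B, R3 is in parallel with the load: R3‖R_L = 23520 Ω.
Below node A the resistance is R2 + (R3‖R_L) = 23990 Ω, so V_A = 14.3 × 23990/105500 = 3.252 V.
Then V_B = V_A × (R3‖R_L)/(R2 + R3‖R_L) = 3.252 × 23520/23990 = 3.19 V.

V ≈ 3.19 V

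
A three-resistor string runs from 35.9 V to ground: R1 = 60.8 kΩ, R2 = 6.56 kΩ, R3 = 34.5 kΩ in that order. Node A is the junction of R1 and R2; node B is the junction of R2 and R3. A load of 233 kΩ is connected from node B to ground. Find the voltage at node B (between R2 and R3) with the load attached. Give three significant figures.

At node B, R3 is in parallel with the load: R3‖R_L = 30.05 kΩ.
Below node A the resistance is R2 + (R3‖R_L) = 36.61 kΩ, so V_A = 35.9 × 36.61/97.41 = 13.49 V.
Then V_B = V_A × (R3‖R_L)/(R2 + R3‖R_L) = 13.49 × 30.05/36.61 = 11.1 V.

V ≈ 11.1 V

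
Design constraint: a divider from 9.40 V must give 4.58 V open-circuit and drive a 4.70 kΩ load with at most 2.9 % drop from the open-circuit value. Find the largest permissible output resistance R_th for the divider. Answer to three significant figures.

R_th ≤ 140 Ω

Loading drop = R_th/(R_th + R_L) ≤ 0.0290, so R_th ≤ R_L · ε/(1−ε) = 4.70 kΩ × 0.0290/0.9710 = 140 Ω.
(Any R1, R2 with R2/(R1+R2) = 0.487 and R1‖R2 ≤ 140 Ω will meet the spec.)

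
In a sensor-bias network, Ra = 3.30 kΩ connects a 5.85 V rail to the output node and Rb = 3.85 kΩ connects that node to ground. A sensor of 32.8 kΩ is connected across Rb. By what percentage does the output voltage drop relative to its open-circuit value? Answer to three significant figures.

The divider's output (Thévenin) resistance is Ra‖Rb = 1.777 kΩ.
Fractional drop under load = R_th/(R_th + R_L) = 1.777 / (1.777 + 32.8) = 0.05139.
So the output falls by 5.14 %.

5.14 %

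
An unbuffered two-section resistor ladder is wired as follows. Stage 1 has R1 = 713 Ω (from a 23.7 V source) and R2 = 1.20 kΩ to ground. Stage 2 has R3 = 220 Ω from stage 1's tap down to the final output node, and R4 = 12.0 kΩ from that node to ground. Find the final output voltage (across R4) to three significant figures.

V_out ≈ 14.1 V

Stage 2 presents R3+R4 = 12220 Ω as a load on stage 1's tap.
Stage 1's lower leg becomes R2‖(R3+R4) = 1093 Ω, so V_mid = 23.7 × 1093/1806 = 14.34 V.
Stage 2 is itself unloaded: V_out = V_mid × R4/(R3+R4) = 14.34 × 12000/12220 = 14.1 V.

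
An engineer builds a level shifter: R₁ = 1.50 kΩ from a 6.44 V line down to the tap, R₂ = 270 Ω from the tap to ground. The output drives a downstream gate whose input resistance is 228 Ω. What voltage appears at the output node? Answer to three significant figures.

V_out ≈ 0.490 V

The load sits in parallel with R₂: R₂‖R_L = (270 × 228) / (270 + 228) = 123.6 Ω.
V_out = 6.44 × 123.6 / (1500 + 123.6) = 6.44 × 123.6/1624 = 0.490 V.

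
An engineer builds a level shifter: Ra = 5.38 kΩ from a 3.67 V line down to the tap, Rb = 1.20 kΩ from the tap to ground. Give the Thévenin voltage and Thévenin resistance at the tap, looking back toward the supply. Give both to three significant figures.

V_th is the open-circuit tap voltage: 3.67 × 1.20/(5.38 + 1.20) = 0.669 V.
With the supply zeroed, Ra and Rb appear in parallel from the tap: R_th = Ra‖Rb = (5.38 × 1.20)/6.580 = 981 Ω.

V_th = 0.669 V, R_th = 981 Ω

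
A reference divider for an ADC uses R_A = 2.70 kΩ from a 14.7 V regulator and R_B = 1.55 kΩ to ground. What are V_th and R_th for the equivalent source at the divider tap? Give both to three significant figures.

V_th is the open-circuit tap voltage: 14.7 × 1.55/(2.70 + 1.55) = 5.36 V.
With the supply zeroed, R_A and R_B appear in parallel from the tap: R_th = R_A‖R_B = (2.70 × 1.55)/4.250 = 985 Ω.

V_th = 5.36 V, R_th = 985 Ω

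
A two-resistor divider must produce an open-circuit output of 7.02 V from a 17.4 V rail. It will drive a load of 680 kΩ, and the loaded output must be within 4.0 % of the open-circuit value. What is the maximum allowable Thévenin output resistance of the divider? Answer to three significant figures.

R_th ≤ 28.3 kΩ

Loading drop = R_th/(R_th + R_L) ≤ 0.0400, so R_th ≤ R_L · ε/(1−ε) = 680 kΩ × 0.0400/0.9600 = 28.3 kΩ.
(Any R1, R2 with R2/(R1+R2) = 0.403 and R1‖R2 ≤ 28.3 kΩ will meet the spec.)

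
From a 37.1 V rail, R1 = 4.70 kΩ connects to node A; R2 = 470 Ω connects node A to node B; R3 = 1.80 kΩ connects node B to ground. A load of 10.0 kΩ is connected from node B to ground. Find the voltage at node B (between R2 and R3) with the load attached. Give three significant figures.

At node B, R3 is in parallel with the load: R3‖R_L = 1525 Ω.
Below node A the resistance is R2 + (R3‖R_L) = 1995 Ω, so V_A = 37.1 × 1995/6695 = 11.06 V.
Then V_B = V_A × (R3‖R_L)/(R2 + R3‖R_L) = 11.06 × 1525/1995 = 8.45 V.

V ≈ 8.45 V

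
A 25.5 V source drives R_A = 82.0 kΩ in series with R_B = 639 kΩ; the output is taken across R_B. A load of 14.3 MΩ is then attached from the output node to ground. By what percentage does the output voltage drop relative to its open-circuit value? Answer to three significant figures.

0.506 %

The divider's output (Thévenin) resistance is R_A‖R_B = 72.67 kΩ.
Fractional drop under load = R_th/(R_th + R_L) = 72.67 / (72.67 + 14300) = 0.005056.
So the output falls by 0.506 %.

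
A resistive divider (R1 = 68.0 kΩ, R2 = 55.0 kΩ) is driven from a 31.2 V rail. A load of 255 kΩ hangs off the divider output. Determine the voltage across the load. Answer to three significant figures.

V_out ≈ 12.5 V

The load sits in parallel with R2: R2‖R_L = (55.0 × 255) / (55.0 + 255) = 45.24 kΩ.
V_out = 31.2 × 45.24 / (68.0 + 45.24) = 31.2 × 45.24/113.2 = 12.5 V.
(Unloaded it would have been 14.0 V.)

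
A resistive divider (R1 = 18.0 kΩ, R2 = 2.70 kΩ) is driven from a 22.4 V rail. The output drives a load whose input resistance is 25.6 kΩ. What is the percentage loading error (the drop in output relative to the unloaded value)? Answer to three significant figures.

8.40 %

The divider's output (Thévenin) resistance is R1‖R2 = 2.348 kΩ.
Fractional drop under load = R_th/(R_th + R_L) = 2.348 / (2.348 + 25.6) = 0.08401.
So the output falls by 8.40 %.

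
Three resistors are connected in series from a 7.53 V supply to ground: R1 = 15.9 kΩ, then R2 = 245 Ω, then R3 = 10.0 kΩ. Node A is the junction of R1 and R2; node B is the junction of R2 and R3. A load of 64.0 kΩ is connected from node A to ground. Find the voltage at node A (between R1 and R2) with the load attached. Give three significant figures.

V ≈ 2.69 V

Below node A the series string R2+R3 = 10240 Ω sits in parallel with the 64000 Ω load: 8831 Ω.
V_A = 7.53 × 8831/(15900 + 8831) = 2.69 V.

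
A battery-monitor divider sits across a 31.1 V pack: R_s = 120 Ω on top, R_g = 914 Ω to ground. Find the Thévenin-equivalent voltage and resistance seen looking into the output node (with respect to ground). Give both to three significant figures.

V_th is the open-circuit tap voltage: 31.1 × 914/(120 + 914) = 27.5 V.
With the supply zeroed, R_s and R_g appear in parallel from the tap: R_th = R_s‖R_g = (120 × 914)/1034 = 106 Ω.

V_th = 27.5 V, R_th = 106 Ω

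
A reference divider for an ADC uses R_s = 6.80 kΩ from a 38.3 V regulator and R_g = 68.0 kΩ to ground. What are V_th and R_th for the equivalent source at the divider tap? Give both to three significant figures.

V_th is the open-circuit tap voltage: 38.3 × 68.0/(6.80 + 68.0) = 34.8 V.
With the supply zeroed, R_s and R_g appear in parallel from the tap: R_th = R_s‖R_g = (6.80 × 68.0)/74.80 = 6.18 kΩ.

V_th = 34.8 V, R_th = 6.18 kΩ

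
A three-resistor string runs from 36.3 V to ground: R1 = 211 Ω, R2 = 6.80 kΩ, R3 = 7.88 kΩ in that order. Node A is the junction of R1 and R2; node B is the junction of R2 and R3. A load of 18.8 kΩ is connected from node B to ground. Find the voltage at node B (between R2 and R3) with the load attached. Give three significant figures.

V ≈ 16.0 V

At node B, R3 is in parallel with the load: R3‖R_L = 5553 Ω.
Below node A the resistance is R2 + (R3‖R_L) = 12350 Ω, so V_A = 36.3 × 12350/12560 = 35.69 V.
Then V_B = V_A × (R3‖R_L)/(R2 + R3‖R_L) = 35.69 × 5553/12350 = 16.0 V.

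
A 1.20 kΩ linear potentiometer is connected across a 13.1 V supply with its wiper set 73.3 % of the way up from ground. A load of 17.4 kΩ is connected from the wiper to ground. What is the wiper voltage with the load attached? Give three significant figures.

V ≈ 9.47 V

The wiper splits the pot into (1−α)R = 320.4 Ω above and αR = 879.6 Ω below.
Lower section ‖ load = 837.3 Ω.
V_wiper = 13.1 × 837.3/(320.4 + 837.3) = 9.47 V.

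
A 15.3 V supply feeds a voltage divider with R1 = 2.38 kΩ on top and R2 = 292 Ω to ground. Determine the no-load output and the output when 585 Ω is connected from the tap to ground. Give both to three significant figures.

Unloaded: 1.67 V; loaded: 1.16 V

Open-circuit: V = 15.3 × 292/(2380 + 292) = 1.67 V.
With the load, R2 becomes R2‖R_L = 194.8 Ω, so V = 15.3 × 194.8/2575 = 1.16 V.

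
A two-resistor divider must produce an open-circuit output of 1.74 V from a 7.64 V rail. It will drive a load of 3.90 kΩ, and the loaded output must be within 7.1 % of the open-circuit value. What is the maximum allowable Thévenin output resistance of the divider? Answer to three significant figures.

R_th ≤ 298 Ω

Loading drop = R_th/(R_th + R_L) ≤ 0.0710, so R_th ≤ R_L · ε/(1−ε) = 3.90 kΩ × 0.0710/0.9290 = 298 Ω.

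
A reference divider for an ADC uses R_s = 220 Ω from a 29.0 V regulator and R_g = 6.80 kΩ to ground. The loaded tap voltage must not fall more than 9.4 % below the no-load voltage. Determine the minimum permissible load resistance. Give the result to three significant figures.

Output resistance R_th = R_s‖R_g = (220 × 6800)/7020 = 213.1 Ω.
The fractional drop is R_th/(R_th + R_L); requiring this ≤ 0.0940 gives R_L ≥ R_th(1/0.0940 − 1) = 213.1 × 9.638 = 2.05 kΩ.

R_L(min) ≈ 2.05 kΩ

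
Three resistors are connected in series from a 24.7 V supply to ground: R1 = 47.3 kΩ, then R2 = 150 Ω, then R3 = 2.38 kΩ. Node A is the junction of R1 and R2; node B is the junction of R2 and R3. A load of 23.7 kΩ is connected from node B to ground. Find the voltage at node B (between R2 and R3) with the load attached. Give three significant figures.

V ≈ 1.08 V

At node B, R3 is in parallel with the load: R3‖R_L = 2163 Ω.
Below node A the resistance is R2 + (R3‖R_L) = 2313 Ω, so V_A = 24.7 × 2313/49610 = 1.151 V.
Then V_B = V_A × (R3‖R_L)/(R2 + R3‖R_L) = 1.151 × 2163/2313 = 1.08 V.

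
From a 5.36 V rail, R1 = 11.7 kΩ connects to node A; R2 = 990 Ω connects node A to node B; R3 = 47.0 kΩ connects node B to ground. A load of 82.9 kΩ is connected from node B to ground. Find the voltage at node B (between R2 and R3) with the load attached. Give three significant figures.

V ≈ 3.77 V

At node B, R3 is in parallel with the load: R3‖R_L = 29990 Ω.
Below node A the resistance is R2 + (R3‖R_L) = 30980 Ω, so V_A = 5.36 × 30980/42680 = 3.891 V.
Then V_B = V_A × (R3‖R_L)/(R2 + R3‖R_L) = 3.891 × 29990/30980 = 3.77 V.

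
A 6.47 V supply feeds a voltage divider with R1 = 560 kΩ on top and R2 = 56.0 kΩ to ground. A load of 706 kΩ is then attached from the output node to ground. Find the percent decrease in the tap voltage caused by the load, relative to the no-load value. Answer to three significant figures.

6.73 %

The divider's output (Thévenin) resistance is R1‖R2 = 50.91 kΩ.
Fractional drop under load = R_th/(R_th + R_L) = 50.91 / (50.91 + 706) = 0.06726.
So the output falls by 6.73 %.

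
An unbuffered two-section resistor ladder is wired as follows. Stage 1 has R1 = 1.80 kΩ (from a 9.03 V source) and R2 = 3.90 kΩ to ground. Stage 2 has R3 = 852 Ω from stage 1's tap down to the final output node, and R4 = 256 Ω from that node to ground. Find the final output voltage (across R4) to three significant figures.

Stage 2 presents R3+R4 = 1108 Ω as a load on stage 1's tap.
Stage 1's lower leg becomes R2‖(R3+R4) = 862.9 Ω, so V_mid = 9.03 × 862.9/2663 = 2.926 V.
Stage 2 is itself unloaded: V_out = V_mid × R4/(R3+R4) = 2.926 × 256/1108 = 0.676 V.

V_out ≈ 0.676 V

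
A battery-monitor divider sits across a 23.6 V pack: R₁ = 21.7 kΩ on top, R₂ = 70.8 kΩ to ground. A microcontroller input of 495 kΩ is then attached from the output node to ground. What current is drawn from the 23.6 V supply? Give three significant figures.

I ≈ 0.282 mA

R₂‖R_L = 61.94 kΩ, so the source sees R₁ + R₂‖R_L = 83.64 kΩ.
I = 23.6 V / 83.64 kΩ = 0.282 mA.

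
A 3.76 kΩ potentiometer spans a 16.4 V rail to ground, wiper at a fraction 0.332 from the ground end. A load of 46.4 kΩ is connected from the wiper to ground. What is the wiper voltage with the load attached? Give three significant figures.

The wiper splits the pot into (1−α)R = 2.512 kΩ above and αR = 1.248 kΩ below.
Lower section ‖ load = 1.216 kΩ.
V_wiper = 16.4 × 1.216/(2.512 + 1.216) = 5.35 V.

V ≈ 5.35 V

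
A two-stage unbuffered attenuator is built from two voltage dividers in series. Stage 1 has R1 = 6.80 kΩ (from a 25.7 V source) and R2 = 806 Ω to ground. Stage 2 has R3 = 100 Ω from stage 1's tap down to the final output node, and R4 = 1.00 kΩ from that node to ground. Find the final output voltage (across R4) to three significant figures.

V_out ≈ 1.50 V

Stage 2 presents R3+R4 = 1100 Ω as a load on stage 1's tap.
Stage 1's lower leg becomes R2‖(R3+R4) = 465.2 Ω, so V_mid = 25.7 × 465.2/7265 = 1.645 V.
Stage 2 is itself unloaded: V_out = V_mid × R4/(R3+R4) = 1.645 × 1000/1100 = 1.50 V.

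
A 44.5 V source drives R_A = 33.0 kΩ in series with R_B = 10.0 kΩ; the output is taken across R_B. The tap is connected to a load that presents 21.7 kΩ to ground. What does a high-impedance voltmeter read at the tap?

The load sits in parallel with R_B: R_B‖R_L = (10.0 × 21.7) / (10.0 + 21.7) = 6.845 kΩ.
V_out = 44.5 × 6.845 / (33.0 + 6.845) = 44.5 × 6.845/39.85 = 7.65 V.

V_out ≈ 7.65 V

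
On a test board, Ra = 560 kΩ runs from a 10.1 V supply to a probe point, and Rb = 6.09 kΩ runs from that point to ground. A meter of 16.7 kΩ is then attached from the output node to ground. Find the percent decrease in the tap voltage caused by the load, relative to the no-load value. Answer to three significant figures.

26.5 %

Unloaded V = 10.1 × 6.09/566.1 = 0.1087 V.
Loaded: Rb‖R_L = 4.463 kΩ, giving V = 10.1 × 4.463/564.5 = 0.07985 V.
Drop = (0.1087 − 0.07985) / 0.1087 = 26.5 %.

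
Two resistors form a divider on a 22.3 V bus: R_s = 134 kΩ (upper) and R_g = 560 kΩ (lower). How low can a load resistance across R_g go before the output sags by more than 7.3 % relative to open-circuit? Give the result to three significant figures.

Output resistance R_th = R_s‖R_g = (134 × 560)/694.0 = 108.1 kΩ.
The fractional drop is R_th/(R_th + R_L); requiring this ≤ 0.0730 gives R_L ≥ R_th(1/0.0730 − 1) = 108.1 × 12.70 = 1.37 MΩ.

R_L(min) ≈ 1.37 MΩ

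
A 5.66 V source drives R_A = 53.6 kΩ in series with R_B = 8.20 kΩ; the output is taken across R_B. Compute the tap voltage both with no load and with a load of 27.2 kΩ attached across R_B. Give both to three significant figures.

Unloaded: 0.751 V; loaded: 0.595 V

Open-circuit: V = 5.66 × 8.20/(53.6 + 8.20) = 0.751 V.
With the load, R_B becomes R_B‖R_L = 6.301 kΩ, so V = 5.66 × 6.301/59.90 = 0.595 V.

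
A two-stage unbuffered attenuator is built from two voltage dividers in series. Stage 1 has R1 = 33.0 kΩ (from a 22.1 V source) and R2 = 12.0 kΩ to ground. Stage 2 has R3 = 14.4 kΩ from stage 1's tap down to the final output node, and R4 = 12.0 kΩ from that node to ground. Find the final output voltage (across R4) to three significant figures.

V_out ≈ 2.01 V

Stage 2 presents R3+R4 = 26.40 kΩ as a load on stage 1's tap.
Stage 1's lower leg becomes R2‖(R3+R4) = 8.250 kΩ, so V_mid = 22.1 × 8.250/41.25 = 4.420 V.
Stage 2 is itself unloaded: V_out = V_mid × R4/(R3+R4) = 4.420 × 12.0/26.40 = 2.01 V.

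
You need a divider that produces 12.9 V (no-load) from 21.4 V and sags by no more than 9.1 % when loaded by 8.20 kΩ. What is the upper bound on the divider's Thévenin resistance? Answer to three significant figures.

R_th ≤ 821 Ω

Loading drop = R_th/(R_th + R_L) ≤ 0.0910, so R_th ≤ R_L · ε/(1−ε) = 8.20 kΩ × 0.0910/0.9090 = 821 Ω.
(Any R1, R2 with R2/(R1+R2) = 0.603 and R1‖R2 ≤ 821 Ω will meet the spec.)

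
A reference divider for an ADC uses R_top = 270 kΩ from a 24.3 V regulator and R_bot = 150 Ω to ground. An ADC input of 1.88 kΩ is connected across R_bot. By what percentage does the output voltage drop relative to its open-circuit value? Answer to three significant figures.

The divider's output (Thévenin) resistance is R_top‖R_bot = 149.9 Ω.
Fractional drop under load = R_th/(R_th + R_L) = 149.9 / (149.9 + 1880) = 0.07385.
So the output falls by 7.39 %.

7.39 %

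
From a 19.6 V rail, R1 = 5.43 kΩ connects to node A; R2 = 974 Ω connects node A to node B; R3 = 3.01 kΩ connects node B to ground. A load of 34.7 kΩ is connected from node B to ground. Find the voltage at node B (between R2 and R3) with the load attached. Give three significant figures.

V ≈ 5.92 V

At node B, R3 is in parallel with the load: R3‖R_L = 2770 Ω.
Below node A the resistance is R2 + (R3‖R_L) = 3744 Ω, so V_A = 19.6 × 3744/9174 = 7.999 V.
Then V_B = V_A × (R3‖R_L)/(R2 + R3‖R_L) = 7.999 × 2770/3744 = 5.92 V.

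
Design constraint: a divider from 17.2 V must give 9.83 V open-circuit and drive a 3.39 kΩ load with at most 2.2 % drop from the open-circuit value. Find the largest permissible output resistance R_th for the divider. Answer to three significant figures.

R_th ≤ 76.3 Ω

Loading drop = R_th/(R_th + R_L) ≤ 0.0220, so R_th ≤ R_L · ε/(1−ε) = 3.39 kΩ × 0.0220/0.9780 = 76.3 Ω.
(Any R1, R2 with R2/(R1+R2) = 0.572 and R1‖R2 ≤ 76.3 Ω will meet the spec.)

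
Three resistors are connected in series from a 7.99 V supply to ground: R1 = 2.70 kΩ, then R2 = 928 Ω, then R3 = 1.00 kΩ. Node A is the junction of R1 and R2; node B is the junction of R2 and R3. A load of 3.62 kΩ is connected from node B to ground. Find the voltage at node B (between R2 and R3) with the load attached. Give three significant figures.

V ≈ 1.42 V

At node B, R3 is in parallel with the load: R3‖R_L = 783.5 Ω.
Below node A the resistance is R2 + (R3‖R_L) = 1712 Ω, so V_A = 7.99 × 1712/4412 = 3.100 V.
Then V_B = V_A × (R3‖R_L)/(R2 + R3‖R_L) = 3.100 × 783.5/1712 = 1.42 V.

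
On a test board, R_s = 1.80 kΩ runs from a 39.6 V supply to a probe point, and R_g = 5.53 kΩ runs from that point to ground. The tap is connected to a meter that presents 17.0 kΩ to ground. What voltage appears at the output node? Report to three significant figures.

The load sits in parallel with R_g: R_g‖R_L = (5.53 × 17.0) / (5.53 + 17.0) = 4.173 kΩ.
V_out = 39.6 × 4.173 / (1.80 + 4.173) = 39.6 × 4.173/5.973 = 27.7 V.
(Unloaded it would have been 29.9 V.)

V_out ≈ 27.7 V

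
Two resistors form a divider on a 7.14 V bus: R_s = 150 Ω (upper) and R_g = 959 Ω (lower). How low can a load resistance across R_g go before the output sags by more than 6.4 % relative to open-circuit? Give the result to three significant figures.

R_L(min) ≈ 1.90 kΩ

Output resistance R_th = R_s‖R_g = (150 × 959)/1109 = 129.7 Ω.
The fractional drop is R_th/(R_th + R_L); requiring this ≤ 0.0640 gives R_L ≥ R_th(1/0.0640 − 1) = 129.7 × 14.62 = 1.90 kΩ.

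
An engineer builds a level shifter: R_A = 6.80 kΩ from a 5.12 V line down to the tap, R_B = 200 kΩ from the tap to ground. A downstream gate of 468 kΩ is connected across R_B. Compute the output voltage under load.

The load sits in parallel with R_B: R_B‖R_L = (200 × 468) / (200 + 468) = 140.1 kΩ.
V_out = 5.12 × 140.1 / (6.80 + 140.1) = 5.12 × 140.1/146.9 = 4.88 V.

V_out ≈ 4.88 V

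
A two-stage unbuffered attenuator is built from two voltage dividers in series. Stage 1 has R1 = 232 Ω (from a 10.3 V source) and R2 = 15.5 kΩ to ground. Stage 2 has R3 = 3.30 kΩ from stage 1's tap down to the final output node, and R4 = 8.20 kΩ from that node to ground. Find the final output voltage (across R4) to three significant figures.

Stage 2 presents R3+R4 = 11500 Ω as a load on stage 1's tap.
Stage 1's lower leg becomes R2‖(R3+R4) = 6602 Ω, so V_mid = 10.3 × 6602/6834 = 9.950 V.
Stage 2 is itself unloaded: V_out = V_mid × R4/(R3+R4) = 9.950 × 8200/11500 = 7.10 V.

V_out ≈ 7.10 V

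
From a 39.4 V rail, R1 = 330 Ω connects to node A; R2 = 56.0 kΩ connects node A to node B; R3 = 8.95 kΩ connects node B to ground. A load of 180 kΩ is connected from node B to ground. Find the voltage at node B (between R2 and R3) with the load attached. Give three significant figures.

At node B, R3 is in parallel with the load: R3‖R_L = 8526 Ω.
Below node A the resistance is R2 + (R3‖R_L) = 64530 Ω, so V_A = 39.4 × 64530/64860 = 39.20 V.
Then V_B = V_A × (R3‖R_L)/(R2 + R3‖R_L) = 39.20 × 8526/64530 = 5.18 V.

V ≈ 5.18 V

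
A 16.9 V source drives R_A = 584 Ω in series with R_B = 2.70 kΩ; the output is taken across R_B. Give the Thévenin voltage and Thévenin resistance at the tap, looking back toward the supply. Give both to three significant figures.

V_th = 13.9 V, R_th = 480 Ω

V_th is the open-circuit tap voltage: 16.9 × 2700/(584 + 2700) = 13.9 V.
With the supply zeroed, R_A and R_B appear in parallel from the tap: R_th = R_A‖R_B = (584 × 2700)/3284 = 480 Ω.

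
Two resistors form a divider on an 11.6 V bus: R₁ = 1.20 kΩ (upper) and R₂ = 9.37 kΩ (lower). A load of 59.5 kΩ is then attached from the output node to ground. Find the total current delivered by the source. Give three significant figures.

R₂‖R_L = 8.095 kΩ, so the source sees R₁ + R₂‖R_L = 9.295 kΩ.
I = 11.6 V / 9.295 kΩ = 1.25 mA.

I ≈ 1.25 mA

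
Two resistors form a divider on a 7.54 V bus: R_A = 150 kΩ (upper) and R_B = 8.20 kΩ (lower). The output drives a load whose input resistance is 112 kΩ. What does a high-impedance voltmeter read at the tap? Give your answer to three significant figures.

V_out ≈ 0.365 V

The load sits in parallel with R_B: R_B‖R_L = (8.20 × 112) / (8.20 + 112) = 7.641 kΩ.
V_out = 7.54 × 7.641 / (150 + 7.641) = 7.54 × 7.641/157.6 = 0.365 V.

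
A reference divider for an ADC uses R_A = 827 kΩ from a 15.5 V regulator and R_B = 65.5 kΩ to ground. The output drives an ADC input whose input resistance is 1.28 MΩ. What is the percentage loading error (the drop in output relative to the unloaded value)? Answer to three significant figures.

4.53 %

The divider's output (Thévenin) resistance is R_A‖R_B = 60.69 kΩ.
Fractional drop under load = R_th/(R_th + R_L) = 60.69 / (60.69 + 1280) = 0.04527.
So the output falls by 4.53 %.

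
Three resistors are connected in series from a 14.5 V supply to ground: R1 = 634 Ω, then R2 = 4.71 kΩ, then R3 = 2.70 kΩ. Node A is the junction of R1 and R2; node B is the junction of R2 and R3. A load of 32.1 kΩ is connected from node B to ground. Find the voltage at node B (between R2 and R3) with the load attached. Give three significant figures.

V ≈ 4.61 V

At node B, R3 is in parallel with the load: R3‖R_L = 2491 Ω.
Below node A the resistance is R2 + (R3‖R_L) = 7201 Ω, so V_A = 14.5 × 7201/7835 = 13.33 V.
Then V_B = V_A × (R3‖R_L)/(R2 + R3‖R_L) = 13.33 × 2491/7201 = 4.61 V.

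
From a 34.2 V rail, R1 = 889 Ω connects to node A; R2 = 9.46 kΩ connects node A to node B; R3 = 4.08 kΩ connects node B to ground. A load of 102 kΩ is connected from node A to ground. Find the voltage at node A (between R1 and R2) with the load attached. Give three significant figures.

V ≈ 31.8 V

Below node A the series string R2+R3 = 13540 Ω sits in parallel with the 102000 Ω load: 11950 Ω.
V_A = 34.2 × 11950/(889 + 11950) = 31.8 V.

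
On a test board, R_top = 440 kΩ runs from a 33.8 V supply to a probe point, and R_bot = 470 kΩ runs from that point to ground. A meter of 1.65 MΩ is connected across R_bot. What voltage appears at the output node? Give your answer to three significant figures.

The load sits in parallel with R_bot: R_bot‖R_L = (470 × 1650) / (470 + 1650) = 365.8 kΩ.
V_out = 33.8 × 365.8 / (440 + 365.8) = 33.8 × 365.8/805.8 = 15.3 V.
(Unloaded it would have been 17.5 V.)

V_out ≈ 15.3 V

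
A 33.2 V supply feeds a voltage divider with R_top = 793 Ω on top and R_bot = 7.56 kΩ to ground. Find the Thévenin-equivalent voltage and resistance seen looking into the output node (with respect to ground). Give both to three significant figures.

V_th is the open-circuit tap voltage: 33.2 × 7560/(793 + 7560) = 30.0 V.
With the supply zeroed, R_top and R_bot appear in parallel from the tap: R_th = R_top‖R_bot = (793 × 7560)/8353 = 718 Ω.

V_th = 30.0 V, R_th = 718 Ω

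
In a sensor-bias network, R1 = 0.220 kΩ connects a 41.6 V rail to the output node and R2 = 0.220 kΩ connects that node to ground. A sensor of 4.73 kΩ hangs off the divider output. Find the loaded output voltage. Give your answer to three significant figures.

V_out ≈ 20.3 V

The load sits in parallel with R2: R2‖R_L = (220 × 4730) / (220 + 4730) = 210.2 Ω.
V_out = 41.6 × 210.2 / (220 + 210.2) = 41.6 × 210.2/430.2 = 20.3 V.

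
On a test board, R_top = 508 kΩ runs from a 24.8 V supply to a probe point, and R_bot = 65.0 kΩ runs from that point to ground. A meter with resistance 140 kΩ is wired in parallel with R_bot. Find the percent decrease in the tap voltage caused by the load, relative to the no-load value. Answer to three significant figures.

The divider's output (Thévenin) resistance is R_top‖R_bot = 57.63 kΩ.
Fractional drop under load = R_th/(R_th + R_L) = 57.63 / (57.63 + 140) = 0.2916.
So the output falls by 29.2 %.

29.2 %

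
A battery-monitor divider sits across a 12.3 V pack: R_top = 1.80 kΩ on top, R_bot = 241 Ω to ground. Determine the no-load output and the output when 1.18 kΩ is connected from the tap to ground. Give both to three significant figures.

Unloaded: 1.45 V; loaded: 1.23 V

Open-circuit: V = 12.3 × 241/(1800 + 241) = 1.45 V.
With the load, R_bot becomes R_bot‖R_L = 200.1 Ω, so V = 12.3 × 200.1/2000 = 1.23 V.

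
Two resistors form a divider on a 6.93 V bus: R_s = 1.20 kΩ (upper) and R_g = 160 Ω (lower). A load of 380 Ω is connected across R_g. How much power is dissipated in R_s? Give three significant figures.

Total resistance from the source is R_s + (R_g‖R_L) = 1313 Ω, so I = 6.93/1313 Ω = 5.280 mA.
P = I²·R_s = (5.280 mA)² × 1.20 kΩ = 33.4 mW.

P ≈ 33.4 mW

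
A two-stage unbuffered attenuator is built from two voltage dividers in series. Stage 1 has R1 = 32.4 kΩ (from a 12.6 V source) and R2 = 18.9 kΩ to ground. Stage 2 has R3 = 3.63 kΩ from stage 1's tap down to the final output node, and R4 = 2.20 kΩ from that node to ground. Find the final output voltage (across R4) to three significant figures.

Stage 2 presents R3+R4 = 5.830 kΩ as a load on stage 1's tap.
Stage 1's lower leg becomes R2‖(R3+R4) = 4.456 kΩ, so V_mid = 12.6 × 4.456/36.86 = 1.523 V.
Stage 2 is itself unloaded: V_out = V_mid × R4/(R3+R4) = 1.523 × 2.20/5.830 = 0.575 V.

V_out ≈ 0.575 V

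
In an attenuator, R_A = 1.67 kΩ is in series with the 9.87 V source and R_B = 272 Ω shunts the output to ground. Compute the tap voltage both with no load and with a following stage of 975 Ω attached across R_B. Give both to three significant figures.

Unloaded: 1.38 V; loaded: 1.11 V

Open-circuit: V = 9.87 × 272/(1670 + 272) = 1.38 V.
With the load, R_B becomes R_B‖R_L = 212.7 Ω, so V = 9.87 × 212.7/1883 = 1.11 V.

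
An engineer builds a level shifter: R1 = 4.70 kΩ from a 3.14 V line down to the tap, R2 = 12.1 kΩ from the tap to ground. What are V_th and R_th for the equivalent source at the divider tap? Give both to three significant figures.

V_th is the open-circuit tap voltage: 3.14 × 12.1/(4.70 + 12.1) = 2.26 V.
With the supply zeroed, R1 and R2 appear in parallel from the tap: R_th = R1‖R2 = (4.70 × 12.1)/16.80 = 3.39 kΩ.

V_th = 2.26 V, R_th = 3.39 kΩ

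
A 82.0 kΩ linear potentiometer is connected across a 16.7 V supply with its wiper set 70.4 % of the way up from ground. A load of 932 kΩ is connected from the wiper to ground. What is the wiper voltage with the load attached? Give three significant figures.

V ≈ 11.5 V

The wiper splits the pot into (1−α)R = 24.27 kΩ above and αR = 57.73 kΩ below.
Lower section ‖ load = 54.36 kΩ.
V_wiper = 16.7 × 54.36/(24.27 + 54.36) = 11.5 V.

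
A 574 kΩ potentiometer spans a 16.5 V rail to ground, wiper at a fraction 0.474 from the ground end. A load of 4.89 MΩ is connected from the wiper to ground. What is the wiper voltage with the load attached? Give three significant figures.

V ≈ 7.60 V

The wiper splits the pot into (1−α)R = 301.9 kΩ above and αR = 272.1 kΩ below.
Lower section ‖ load = 257.7 kΩ.
V_wiper = 16.5 × 257.7/(301.9 + 257.7) = 7.60 V.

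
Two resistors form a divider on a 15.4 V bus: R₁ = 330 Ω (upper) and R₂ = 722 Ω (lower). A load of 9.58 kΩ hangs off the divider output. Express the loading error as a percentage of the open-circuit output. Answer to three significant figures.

The divider's output (Thévenin) resistance is R₁‖R₂ = 226.5 Ω.
Fractional drop under load = R_th/(R_th + R_L) = 226.5 / (226.5 + 9580) = 0.02310.
So the output falls by 2.31 %.

2.31 %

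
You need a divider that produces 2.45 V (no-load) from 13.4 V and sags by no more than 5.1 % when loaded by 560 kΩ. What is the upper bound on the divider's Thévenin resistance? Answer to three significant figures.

R_th ≤ 30.1 kΩ

Loading drop = R_th/(R_th + R_L) ≤ 0.0510, so R_th ≤ R_L · ε/(1−ε) = 560 kΩ × 0.0510/0.9490 = 30.1 kΩ.
(Any R1, R2 with R2/(R1+R2) = 0.183 and R1‖R2 ≤ 30.1 kΩ will meet the spec.)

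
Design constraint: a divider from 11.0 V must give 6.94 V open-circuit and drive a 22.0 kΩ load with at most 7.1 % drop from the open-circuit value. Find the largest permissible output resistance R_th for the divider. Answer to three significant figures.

R_th ≤ 1.68 kΩ

Loading drop = R_th/(R_th + R_L) ≤ 0.0710, so R_th ≤ R_L · ε/(1−ε) = 22.0 kΩ × 0.0710/0.9290 = 1.68 kΩ.
(Any R1, R2 with R2/(R1+R2) = 0.631 and R1‖R2 ≤ 1.68 kΩ will meet the spec.)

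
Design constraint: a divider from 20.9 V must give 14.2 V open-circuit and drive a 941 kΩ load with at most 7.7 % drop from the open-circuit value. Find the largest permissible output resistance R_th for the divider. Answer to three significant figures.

R_th ≤ 78.5 kΩ

Loading drop = R_th/(R_th + R_L) ≤ 0.0770, so R_th ≤ R_L · ε/(1−ε) = 941 kΩ × 0.0770/0.9230 = 78.5 kΩ.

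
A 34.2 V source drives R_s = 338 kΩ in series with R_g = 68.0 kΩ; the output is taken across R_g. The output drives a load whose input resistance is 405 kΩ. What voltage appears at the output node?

V_out ≈ 5.03 V

The load sits in parallel with R_g: R_g‖R_L = (68.0 × 405) / (68.0 + 405) = 58.22 kΩ.
V_out = 34.2 × 58.22 / (338 + 58.22) = 34.2 × 58.22/396.2 = 5.03 V.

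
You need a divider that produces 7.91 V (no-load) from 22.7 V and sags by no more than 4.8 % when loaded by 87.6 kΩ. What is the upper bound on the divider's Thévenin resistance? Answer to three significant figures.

Loading drop = R_th/(R_th + R_L) ≤ 0.0480, so R_th ≤ R_L · ε/(1−ε) = 87.6 kΩ × 0.0480/0.9520 = 4.42 kΩ.

R_th ≤ 4.42 kΩ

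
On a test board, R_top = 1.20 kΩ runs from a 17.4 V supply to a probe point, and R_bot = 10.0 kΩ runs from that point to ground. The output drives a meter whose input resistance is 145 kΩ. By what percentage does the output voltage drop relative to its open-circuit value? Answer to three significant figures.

0.733 %

The divider's output (Thévenin) resistance is R_top‖R_bot = 1.071 kΩ.
Fractional drop under load = R_th/(R_th + R_L) = 1.071 / (1.071 + 145) = 0.007335.
So the output falls by 0.733 %.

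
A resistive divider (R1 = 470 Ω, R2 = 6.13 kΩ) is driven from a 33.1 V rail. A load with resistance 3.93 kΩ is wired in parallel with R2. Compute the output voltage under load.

The load sits in parallel with R2: R2‖R_L = (6130 × 3930) / (6130 + 3930) = 2395 Ω.
V_out = 33.1 × 2395 / (470 + 2395) = 33.1 × 2395/2865 = 27.7 V.

V_out ≈ 27.7 V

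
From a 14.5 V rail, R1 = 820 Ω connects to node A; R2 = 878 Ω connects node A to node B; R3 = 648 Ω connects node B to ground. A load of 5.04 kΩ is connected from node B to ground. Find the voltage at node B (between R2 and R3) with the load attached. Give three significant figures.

V ≈ 3.66 V

At node B, R3 is in parallel with the load: R3‖R_L = 574.2 Ω.
Below node A the resistance is R2 + (R3‖R_L) = 1452 Ω, so V_A = 14.5 × 1452/2272 = 9.267 V.
Then V_B = V_A × (R3‖R_L)/(R2 + R3‖R_L) = 9.267 × 574.2/1452 = 3.66 V.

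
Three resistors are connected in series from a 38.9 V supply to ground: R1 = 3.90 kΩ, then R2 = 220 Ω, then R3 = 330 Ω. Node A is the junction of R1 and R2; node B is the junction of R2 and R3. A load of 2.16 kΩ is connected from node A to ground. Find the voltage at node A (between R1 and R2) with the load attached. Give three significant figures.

V ≈ 3.93 V

Below node A the series string R2+R3 = 550.0 Ω sits in parallel with the 2160 Ω load: 438.4 Ω.
V_A = 38.9 × 438.4/(3900 + 438.4) = 3.93 V.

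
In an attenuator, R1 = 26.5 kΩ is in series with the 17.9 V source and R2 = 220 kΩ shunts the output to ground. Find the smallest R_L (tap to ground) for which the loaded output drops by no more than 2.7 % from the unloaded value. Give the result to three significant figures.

R_L(min) ≈ 852 kΩ

Output resistance R_th = R1‖R2 = (26.5 × 220)/246.5 = 23.65 kΩ.
The fractional drop is R_th/(R_th + R_L); requiring this ≤ 0.0270 gives R_L ≥ R_th(1/0.0270 − 1) = 23.65 × 36.04 = 852 kΩ.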